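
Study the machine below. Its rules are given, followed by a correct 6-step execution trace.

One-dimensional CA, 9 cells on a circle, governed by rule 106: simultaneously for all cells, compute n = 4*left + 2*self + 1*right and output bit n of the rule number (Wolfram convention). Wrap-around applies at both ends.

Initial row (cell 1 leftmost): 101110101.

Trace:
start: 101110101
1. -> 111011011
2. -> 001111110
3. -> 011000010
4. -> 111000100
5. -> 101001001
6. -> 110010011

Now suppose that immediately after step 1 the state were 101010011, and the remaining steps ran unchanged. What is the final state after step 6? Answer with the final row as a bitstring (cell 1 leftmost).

101101000

state after step 1 := 101010011
2. -> 110100110
3. -> 111001111
4. -> 001011000
5. -> 010111000
6. -> 101101000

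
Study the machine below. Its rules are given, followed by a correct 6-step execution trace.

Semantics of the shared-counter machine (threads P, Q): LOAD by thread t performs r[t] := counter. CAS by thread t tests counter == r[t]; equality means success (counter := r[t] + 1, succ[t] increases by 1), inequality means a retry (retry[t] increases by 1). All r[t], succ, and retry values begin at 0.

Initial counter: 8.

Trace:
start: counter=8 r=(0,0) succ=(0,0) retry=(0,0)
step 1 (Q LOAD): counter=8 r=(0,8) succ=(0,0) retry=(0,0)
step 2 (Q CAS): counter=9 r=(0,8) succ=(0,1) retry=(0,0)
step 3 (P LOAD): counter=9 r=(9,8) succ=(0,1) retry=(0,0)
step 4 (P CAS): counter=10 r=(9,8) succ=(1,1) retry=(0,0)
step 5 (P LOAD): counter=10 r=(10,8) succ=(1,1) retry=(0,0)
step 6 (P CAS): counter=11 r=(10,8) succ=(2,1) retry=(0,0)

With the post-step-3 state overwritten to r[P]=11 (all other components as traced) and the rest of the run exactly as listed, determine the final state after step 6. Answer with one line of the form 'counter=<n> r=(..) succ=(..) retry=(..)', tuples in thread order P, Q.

counter=10 r=(9,8) succ=(1,1) retry=(1,0)

state after step 3 := counter=9 r=(11,8) succ=(0,1) retry=(0,0)
step 4 (P CAS): counter=9 r=(11,8) succ=(0,1) retry=(1,0)
step 5 (P LOAD): counter=9 r=(9,8) succ=(0,1) retry=(1,0)
step 6 (P CAS): counter=10 r=(9,8) succ=(1,1) retry=(1,0)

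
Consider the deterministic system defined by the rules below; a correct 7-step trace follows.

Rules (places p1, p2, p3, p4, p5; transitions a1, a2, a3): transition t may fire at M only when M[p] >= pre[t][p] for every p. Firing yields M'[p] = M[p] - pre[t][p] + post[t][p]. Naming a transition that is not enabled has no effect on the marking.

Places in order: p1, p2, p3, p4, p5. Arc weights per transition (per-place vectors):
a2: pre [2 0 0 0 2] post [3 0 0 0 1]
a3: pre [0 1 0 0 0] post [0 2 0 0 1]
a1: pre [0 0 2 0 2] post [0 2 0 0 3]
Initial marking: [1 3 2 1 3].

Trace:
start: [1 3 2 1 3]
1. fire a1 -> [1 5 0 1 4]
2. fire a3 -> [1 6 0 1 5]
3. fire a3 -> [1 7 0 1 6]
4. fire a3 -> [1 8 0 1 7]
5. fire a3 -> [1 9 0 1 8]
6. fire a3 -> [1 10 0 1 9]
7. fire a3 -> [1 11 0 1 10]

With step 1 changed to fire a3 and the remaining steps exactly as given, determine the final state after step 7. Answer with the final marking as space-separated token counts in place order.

1 10 2 1 10

(re-executing from step 1 with the substitution; state before step 1: [1 3 2 1 3])
1. fire a3 -> [1 4 2 1 4]
2. fire a3 -> [1 5 2 1 5]
3. fire a3 -> [1 6 2 1 6]
4. fire a3 -> [1 7 2 1 7]
5. fire a3 -> [1 8 2 1 8]
6. fire a3 -> [1 9 2 1 9]
7. fire a3 -> [1 10 2 1 10]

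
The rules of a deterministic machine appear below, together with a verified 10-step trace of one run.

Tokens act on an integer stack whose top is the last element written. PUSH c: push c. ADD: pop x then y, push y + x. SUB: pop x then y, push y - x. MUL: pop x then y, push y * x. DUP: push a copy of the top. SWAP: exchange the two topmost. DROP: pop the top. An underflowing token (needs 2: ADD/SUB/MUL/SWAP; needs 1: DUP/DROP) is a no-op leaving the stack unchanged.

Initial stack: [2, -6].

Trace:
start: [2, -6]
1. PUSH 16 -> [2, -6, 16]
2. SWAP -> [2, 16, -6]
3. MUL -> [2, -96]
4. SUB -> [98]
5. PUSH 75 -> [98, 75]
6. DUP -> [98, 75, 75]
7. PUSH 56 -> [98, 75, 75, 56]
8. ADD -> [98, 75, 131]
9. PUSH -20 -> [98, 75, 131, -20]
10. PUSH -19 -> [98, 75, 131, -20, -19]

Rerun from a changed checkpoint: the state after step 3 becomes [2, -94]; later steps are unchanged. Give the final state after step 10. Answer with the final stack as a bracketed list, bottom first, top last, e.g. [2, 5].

state after step 3 := [2, -94]
4. SUB -> [96]
5. PUSH 75 -> [96, 75]
6. DUP -> [96, 75, 75]
7. PUSH 56 -> [96, 75, 75, 56]
8. ADD -> [96, 75, 131]
9. PUSH -20 -> [96, 75, 131, -20]
10. PUSH -19 -> [96, 75, 131, -20, -19]

[96, 75, 131, -20, -19]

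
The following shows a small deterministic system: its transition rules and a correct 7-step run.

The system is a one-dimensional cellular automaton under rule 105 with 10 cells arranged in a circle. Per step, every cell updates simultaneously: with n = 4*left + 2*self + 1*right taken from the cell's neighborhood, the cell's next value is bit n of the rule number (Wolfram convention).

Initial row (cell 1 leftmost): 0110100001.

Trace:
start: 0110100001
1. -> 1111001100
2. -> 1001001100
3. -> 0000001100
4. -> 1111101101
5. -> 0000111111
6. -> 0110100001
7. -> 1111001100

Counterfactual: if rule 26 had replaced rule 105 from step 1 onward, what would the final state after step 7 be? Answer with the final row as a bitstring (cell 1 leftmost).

0010010000

(re-executing steps 1..7 under rule 26; state before step 1: 0110100001)
1. -> 0100010010
2. -> 1010101101
3. -> 0000001001
4. -> 1000010110
5. -> 0100100100
6. -> 1011011010
7. -> 0010010000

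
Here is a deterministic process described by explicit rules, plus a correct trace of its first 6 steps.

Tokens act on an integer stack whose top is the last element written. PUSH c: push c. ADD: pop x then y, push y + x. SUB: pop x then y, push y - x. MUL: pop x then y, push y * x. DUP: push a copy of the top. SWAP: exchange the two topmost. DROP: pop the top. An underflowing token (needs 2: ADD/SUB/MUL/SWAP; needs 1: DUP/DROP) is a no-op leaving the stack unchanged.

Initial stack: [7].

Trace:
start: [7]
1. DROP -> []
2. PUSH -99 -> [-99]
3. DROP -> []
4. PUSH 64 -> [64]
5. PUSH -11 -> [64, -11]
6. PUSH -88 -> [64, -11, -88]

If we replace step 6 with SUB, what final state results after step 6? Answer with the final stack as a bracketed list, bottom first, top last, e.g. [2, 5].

[75]

(re-executing from step 6 with the substitution; state before step 6: [64, -11])
6. SUB -> [75]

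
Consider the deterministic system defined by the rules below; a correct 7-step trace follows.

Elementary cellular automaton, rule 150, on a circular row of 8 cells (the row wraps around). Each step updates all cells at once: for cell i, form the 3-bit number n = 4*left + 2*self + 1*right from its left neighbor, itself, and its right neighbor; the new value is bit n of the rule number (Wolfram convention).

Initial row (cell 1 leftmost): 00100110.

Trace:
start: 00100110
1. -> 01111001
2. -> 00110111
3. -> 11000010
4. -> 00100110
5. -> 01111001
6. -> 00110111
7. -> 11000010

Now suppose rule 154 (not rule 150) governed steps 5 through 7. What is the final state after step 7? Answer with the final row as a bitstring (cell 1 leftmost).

(re-executing steps 5..7 under rule 154; state before step 5: 00100110)
5. -> 01011101
6. -> 00011000
7. -> 00110100

00110100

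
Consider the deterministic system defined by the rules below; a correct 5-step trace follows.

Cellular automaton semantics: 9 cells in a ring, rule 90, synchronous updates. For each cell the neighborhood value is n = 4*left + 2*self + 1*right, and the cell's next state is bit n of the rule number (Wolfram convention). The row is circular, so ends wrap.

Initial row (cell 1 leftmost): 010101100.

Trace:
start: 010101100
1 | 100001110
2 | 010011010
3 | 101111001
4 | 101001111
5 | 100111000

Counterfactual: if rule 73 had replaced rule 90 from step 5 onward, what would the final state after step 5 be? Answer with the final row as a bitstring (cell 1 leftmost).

(re-executing step 5 under rule 73; state before step 5: 101001111)
5 | 100001000

100001000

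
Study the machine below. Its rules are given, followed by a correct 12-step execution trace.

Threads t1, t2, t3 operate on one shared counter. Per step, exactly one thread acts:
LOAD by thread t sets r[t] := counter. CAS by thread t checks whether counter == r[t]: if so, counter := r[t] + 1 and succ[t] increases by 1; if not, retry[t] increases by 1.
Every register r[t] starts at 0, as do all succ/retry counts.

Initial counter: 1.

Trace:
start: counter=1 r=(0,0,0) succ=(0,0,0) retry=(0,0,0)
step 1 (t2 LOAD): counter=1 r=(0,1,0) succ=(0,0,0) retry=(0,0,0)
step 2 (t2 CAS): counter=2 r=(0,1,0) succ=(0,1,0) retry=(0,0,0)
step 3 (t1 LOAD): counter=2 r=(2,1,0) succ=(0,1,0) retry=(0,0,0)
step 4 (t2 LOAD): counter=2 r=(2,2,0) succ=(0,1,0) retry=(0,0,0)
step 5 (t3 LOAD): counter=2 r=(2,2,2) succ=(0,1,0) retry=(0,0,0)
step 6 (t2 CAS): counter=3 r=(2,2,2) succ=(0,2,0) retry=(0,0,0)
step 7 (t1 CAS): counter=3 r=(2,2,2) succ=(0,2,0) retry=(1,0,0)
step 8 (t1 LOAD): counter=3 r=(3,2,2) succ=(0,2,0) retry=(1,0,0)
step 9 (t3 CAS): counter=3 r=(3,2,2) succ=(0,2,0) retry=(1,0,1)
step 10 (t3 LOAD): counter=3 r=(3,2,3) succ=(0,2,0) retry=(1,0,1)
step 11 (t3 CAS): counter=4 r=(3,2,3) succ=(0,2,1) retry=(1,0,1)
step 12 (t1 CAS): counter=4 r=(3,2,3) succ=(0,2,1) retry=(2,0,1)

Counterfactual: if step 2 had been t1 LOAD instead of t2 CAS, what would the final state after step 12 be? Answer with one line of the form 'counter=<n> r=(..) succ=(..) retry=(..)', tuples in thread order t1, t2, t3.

counter=3 r=(2,1,2) succ=(0,1,1) retry=(2,0,1)

(re-executing from step 2 with the substitution; state before step 2: counter=1 r=(0,1,0) succ=(0,0,0) retry=(0,0,0))
step 2 (t1 LOAD): counter=1 r=(1,1,0) succ=(0,0,0) retry=(0,0,0)
step 3 (t1 LOAD): counter=1 r=(1,1,0) succ=(0,0,0) retry=(0,0,0)
step 4 (t2 LOAD): counter=1 r=(1,1,0) succ=(0,0,0) retry=(0,0,0)
step 5 (t3 LOAD): counter=1 r=(1,1,1) succ=(0,0,0) retry=(0,0,0)
step 6 (t2 CAS): counter=2 r=(1,1,1) succ=(0,1,0) retry=(0,0,0)
step 7 (t1 CAS): counter=2 r=(1,1,1) succ=(0,1,0) retry=(1,0,0)
step 8 (t1 LOAD): counter=2 r=(2,1,1) succ=(0,1,0) retry=(1,0,0)
step 9 (t3 CAS): counter=2 r=(2,1,1) succ=(0,1,0) retry=(1,0,1)
step 10 (t3 LOAD): counter=2 r=(2,1,2) succ=(0,1,0) retry=(1,0,1)
step 11 (t3 CAS): counter=3 r=(2,1,2) succ=(0,1,1) retry=(1,0,1)
step 12 (t1 CAS): counter=3 r=(2,1,2) succ=(0,1,1) retry=(2,0,1)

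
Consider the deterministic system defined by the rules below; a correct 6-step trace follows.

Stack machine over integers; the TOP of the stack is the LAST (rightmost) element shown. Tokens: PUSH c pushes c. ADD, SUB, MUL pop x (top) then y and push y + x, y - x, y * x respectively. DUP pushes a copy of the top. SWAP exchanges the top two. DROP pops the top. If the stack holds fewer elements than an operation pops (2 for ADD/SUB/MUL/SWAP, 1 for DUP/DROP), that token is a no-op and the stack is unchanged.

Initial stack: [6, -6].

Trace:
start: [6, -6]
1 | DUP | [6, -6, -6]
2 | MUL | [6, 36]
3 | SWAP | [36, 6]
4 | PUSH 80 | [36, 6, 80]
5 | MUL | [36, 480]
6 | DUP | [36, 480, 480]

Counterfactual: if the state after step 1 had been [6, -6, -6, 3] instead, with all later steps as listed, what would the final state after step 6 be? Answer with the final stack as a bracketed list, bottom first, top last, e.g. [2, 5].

[6, -18, -480, -480]

state after step 1 := [6, -6, -6, 3]
2 | MUL | [6, -6, -18]
3 | SWAP | [6, -18, -6]
4 | PUSH 80 | [6, -18, -6, 80]
5 | MUL | [6, -18, -480]
6 | DUP | [6, -18, -480, -480]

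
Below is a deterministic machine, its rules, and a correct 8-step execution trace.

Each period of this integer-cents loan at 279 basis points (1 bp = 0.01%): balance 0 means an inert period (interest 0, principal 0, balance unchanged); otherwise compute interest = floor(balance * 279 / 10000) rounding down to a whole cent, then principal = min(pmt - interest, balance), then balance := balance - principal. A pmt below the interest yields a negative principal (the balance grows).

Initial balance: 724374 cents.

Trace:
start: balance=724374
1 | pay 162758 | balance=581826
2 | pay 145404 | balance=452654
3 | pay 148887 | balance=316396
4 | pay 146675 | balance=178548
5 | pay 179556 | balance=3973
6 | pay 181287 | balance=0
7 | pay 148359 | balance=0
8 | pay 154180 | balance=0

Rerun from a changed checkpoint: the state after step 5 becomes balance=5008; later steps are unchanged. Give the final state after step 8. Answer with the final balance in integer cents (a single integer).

state after step 5 := balance=5008
6 | pay 181287 | balance=0
7 | pay 148359 | balance=0
8 | pay 154180 | balance=0

0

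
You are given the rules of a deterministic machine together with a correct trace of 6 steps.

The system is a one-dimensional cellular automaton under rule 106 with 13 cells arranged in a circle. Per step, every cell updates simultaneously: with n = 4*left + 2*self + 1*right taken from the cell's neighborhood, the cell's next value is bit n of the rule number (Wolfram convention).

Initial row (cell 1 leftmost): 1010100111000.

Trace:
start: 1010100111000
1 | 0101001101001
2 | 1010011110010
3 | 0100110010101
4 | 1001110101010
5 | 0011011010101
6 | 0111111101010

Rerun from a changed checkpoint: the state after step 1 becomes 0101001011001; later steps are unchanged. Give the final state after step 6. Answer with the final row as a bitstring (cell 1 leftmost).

0101110000111

state after step 1 := 0101001011001
2 | 1010010111010
3 | 0100101101101
4 | 1001011111110
5 | 0010110000011
6 | 0101110000111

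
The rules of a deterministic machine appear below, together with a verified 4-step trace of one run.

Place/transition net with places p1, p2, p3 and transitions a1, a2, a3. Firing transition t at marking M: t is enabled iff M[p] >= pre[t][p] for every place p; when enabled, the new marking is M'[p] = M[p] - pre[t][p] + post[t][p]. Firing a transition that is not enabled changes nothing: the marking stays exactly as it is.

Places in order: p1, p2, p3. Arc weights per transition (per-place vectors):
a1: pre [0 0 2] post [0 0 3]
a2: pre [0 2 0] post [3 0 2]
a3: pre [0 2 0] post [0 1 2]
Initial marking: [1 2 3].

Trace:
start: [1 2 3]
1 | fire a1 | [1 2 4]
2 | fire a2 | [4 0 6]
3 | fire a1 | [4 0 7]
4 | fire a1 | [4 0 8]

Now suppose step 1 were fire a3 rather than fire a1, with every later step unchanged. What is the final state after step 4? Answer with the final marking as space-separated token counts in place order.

1 1 7

(re-executing from step 1 with the substitution; state before step 1: [1 2 3])
1 | fire a3 | [1 1 5]
2 | fire a2 | [1 1 5]
3 | fire a1 | [1 1 6]
4 | fire a1 | [1 1 7]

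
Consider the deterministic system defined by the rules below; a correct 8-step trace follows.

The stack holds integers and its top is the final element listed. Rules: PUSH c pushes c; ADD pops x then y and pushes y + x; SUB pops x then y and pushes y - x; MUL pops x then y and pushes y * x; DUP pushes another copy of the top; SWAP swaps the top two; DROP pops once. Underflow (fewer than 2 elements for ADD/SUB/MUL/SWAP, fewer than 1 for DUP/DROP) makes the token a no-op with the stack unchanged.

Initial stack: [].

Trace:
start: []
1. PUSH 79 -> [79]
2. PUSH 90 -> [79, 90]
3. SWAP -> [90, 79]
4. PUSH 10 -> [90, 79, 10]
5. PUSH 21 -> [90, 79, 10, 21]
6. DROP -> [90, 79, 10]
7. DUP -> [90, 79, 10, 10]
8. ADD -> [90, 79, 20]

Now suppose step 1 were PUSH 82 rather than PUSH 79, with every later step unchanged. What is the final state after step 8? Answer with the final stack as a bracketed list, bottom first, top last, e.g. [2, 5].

(re-executing from step 1 with the substitution; state before step 1: [])
1. PUSH 82 -> [82]
2. PUSH 90 -> [82, 90]
3. SWAP -> [90, 82]
4. PUSH 10 -> [90, 82, 10]
5. PUSH 21 -> [90, 82, 10, 21]
6. DROP -> [90, 82, 10]
7. DUP -> [90, 82, 10, 10]
8. ADD -> [90, 82, 20]

[90, 82, 20]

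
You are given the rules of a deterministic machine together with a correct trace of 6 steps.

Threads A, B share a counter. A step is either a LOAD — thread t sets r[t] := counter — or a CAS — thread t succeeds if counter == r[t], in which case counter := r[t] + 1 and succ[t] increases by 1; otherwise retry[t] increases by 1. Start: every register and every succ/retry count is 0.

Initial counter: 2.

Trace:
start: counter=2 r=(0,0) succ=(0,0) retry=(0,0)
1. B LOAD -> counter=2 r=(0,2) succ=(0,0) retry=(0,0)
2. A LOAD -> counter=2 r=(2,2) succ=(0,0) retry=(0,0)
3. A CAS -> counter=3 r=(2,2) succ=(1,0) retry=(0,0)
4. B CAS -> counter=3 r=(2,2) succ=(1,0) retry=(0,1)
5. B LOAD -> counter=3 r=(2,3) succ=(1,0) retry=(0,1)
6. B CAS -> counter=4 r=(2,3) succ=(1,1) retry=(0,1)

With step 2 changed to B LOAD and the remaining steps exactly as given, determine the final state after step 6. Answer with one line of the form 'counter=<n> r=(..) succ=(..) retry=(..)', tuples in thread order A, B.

(re-executing from step 2 with the substitution; state before step 2: counter=2 r=(0,2) succ=(0,0) retry=(0,0))
2. B LOAD -> counter=2 r=(0,2) succ=(0,0) retry=(0,0)
3. A CAS -> counter=2 r=(0,2) succ=(0,0) retry=(1,0)
4. B CAS -> counter=3 r=(0,2) succ=(0,1) retry=(1,0)
5. B LOAD -> counter=3 r=(0,3) succ=(0,1) retry=(1,0)
6. B CAS -> counter=4 r=(0,3) succ=(0,2) retry=(1,0)

counter=4 r=(0,3) succ=(0,2) retry=(1,0)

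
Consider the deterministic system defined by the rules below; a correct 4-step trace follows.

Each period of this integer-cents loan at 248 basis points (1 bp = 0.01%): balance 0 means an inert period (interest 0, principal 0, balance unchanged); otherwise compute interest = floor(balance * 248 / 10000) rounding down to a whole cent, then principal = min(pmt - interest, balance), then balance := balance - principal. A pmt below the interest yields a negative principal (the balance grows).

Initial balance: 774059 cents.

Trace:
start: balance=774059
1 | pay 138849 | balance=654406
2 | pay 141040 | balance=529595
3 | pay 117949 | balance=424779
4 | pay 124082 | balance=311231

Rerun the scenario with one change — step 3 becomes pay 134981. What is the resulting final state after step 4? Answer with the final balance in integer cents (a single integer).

(re-executing from step 3 with the substitution; state before step 3: balance=529595)
3 | pay 134981 | balance=407747
4 | pay 124082 | balance=293777

293777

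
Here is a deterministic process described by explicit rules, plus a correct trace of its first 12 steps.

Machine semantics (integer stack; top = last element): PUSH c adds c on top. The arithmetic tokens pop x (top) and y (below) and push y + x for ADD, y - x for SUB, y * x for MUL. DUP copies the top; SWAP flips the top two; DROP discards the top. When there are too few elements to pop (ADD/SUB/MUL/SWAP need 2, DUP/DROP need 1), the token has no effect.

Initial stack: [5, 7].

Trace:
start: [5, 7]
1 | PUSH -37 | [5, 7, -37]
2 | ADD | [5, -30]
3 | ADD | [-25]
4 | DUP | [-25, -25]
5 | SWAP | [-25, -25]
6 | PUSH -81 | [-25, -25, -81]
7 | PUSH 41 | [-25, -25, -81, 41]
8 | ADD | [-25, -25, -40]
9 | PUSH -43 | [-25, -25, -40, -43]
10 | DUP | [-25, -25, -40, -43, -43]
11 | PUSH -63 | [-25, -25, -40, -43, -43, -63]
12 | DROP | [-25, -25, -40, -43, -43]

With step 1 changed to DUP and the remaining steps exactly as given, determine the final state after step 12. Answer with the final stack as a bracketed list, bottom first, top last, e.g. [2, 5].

(re-executing from step 1 with the substitution; state before step 1: [5, 7])
1 | DUP | [5, 7, 7]
2 | ADD | [5, 14]
3 | ADD | [19]
4 | DUP | [19, 19]
5 | SWAP | [19, 19]
6 | PUSH -81 | [19, 19, -81]
7 | PUSH 41 | [19, 19, -81, 41]
8 | ADD | [19, 19, -40]
9 | PUSH -43 | [19, 19, -40, -43]
10 | DUP | [19, 19, -40, -43, -43]
11 | PUSH -63 | [19, 19, -40, -43, -43, -63]
12 | DROP | [19, 19, -40, -43, -43]

[19, 19, -40, -43, -43]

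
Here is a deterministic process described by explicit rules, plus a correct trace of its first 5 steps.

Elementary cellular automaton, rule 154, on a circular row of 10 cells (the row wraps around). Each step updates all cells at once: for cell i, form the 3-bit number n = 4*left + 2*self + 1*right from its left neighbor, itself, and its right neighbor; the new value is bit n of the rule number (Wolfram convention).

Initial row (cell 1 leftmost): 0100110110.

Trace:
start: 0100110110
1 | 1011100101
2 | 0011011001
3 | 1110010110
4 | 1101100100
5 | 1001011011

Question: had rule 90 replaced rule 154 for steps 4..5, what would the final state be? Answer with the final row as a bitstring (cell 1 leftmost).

0010111110

(re-executing steps 4..5 under rule 90; state before step 4: 1110010110)
4 | 1011100110
5 | 0010111110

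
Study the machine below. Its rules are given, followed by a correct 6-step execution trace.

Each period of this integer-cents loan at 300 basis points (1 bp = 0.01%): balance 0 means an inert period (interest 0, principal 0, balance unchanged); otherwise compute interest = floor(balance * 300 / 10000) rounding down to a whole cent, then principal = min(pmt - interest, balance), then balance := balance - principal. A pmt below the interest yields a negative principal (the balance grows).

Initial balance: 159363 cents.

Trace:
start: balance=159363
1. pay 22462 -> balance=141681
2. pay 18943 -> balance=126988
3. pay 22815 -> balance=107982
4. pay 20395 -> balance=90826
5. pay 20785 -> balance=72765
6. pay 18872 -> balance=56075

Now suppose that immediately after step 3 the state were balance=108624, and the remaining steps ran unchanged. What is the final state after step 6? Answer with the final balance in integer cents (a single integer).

56777

state after step 3 := balance=108624
4. pay 20395 -> balance=91487
5. pay 20785 -> balance=73446
6. pay 18872 -> balance=56777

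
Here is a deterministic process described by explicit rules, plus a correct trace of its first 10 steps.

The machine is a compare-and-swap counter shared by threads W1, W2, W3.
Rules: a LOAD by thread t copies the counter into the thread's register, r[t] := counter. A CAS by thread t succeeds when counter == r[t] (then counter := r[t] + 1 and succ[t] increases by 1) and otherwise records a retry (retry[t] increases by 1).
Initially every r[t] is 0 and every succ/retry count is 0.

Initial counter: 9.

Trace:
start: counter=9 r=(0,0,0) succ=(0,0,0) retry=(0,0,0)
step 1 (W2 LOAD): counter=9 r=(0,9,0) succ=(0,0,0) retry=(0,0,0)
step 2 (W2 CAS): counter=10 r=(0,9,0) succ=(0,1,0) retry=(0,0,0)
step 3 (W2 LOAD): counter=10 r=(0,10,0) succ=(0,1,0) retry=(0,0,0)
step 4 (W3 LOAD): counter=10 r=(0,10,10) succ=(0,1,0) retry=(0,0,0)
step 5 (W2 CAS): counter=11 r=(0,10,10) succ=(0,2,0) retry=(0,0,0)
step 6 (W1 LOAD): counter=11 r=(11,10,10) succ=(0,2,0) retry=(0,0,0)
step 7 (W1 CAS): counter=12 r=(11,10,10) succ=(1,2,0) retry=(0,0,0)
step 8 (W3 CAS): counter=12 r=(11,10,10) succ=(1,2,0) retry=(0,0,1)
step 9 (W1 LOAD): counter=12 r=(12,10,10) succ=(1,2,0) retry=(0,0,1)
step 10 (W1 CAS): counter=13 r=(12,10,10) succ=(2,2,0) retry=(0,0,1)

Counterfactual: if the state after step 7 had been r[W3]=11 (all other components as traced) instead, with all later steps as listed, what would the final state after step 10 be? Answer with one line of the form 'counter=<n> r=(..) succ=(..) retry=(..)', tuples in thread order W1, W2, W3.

state after step 7 := counter=12 r=(11,10,11) succ=(1,2,0) retry=(0,0,0)
step 8 (W3 CAS): counter=12 r=(11,10,11) succ=(1,2,0) retry=(0,0,1)
step 9 (W1 LOAD): counter=12 r=(12,10,11) succ=(1,2,0) retry=(0,0,1)
step 10 (W1 CAS): counter=13 r=(12,10,11) succ=(2,2,0) retry=(0,0,1)

counter=13 r=(12,10,11) succ=(2,2,0) retry=(0,0,1)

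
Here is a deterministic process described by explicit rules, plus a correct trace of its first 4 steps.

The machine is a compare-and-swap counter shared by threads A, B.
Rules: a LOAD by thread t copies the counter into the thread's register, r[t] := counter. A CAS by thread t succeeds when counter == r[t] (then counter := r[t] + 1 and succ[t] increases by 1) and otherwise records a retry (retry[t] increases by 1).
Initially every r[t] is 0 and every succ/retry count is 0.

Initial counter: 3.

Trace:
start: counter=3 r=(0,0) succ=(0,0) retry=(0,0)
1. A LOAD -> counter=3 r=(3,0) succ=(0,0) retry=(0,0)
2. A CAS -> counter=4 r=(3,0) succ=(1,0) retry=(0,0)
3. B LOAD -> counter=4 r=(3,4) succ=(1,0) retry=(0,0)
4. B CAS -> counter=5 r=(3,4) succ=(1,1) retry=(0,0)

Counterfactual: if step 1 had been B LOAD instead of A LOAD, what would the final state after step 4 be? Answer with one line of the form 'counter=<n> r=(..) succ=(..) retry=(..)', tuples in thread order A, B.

(re-executing from step 1 with the substitution; state before step 1: counter=3 r=(0,0) succ=(0,0) retry=(0,0))
1. B LOAD -> counter=3 r=(0,3) succ=(0,0) retry=(0,0)
2. A CAS -> counter=3 r=(0,3) succ=(0,0) retry=(1,0)
3. B LOAD -> counter=3 r=(0,3) succ=(0,0) retry=(1,0)
4. B CAS -> counter=4 r=(0,3) succ=(0,1) retry=(1,0)

counter=4 r=(0,3) succ=(0,1) retry=(1,0)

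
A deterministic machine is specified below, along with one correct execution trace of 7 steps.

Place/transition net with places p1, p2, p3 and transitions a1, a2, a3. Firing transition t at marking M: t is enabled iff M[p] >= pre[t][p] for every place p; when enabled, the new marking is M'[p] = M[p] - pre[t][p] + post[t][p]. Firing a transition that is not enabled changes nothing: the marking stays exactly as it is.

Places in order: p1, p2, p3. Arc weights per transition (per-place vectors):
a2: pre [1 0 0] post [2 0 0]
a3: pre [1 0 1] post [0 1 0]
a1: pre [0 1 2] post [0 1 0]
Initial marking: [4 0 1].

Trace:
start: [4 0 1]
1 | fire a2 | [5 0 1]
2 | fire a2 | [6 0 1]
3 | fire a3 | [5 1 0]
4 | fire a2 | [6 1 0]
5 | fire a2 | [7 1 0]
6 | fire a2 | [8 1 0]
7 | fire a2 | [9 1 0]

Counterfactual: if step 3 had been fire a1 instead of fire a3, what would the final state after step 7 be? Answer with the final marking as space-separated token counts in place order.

10 0 1

(re-executing from step 3 with the substitution; state before step 3: [6 0 1])
3 | fire a1 | [6 0 1]
4 | fire a2 | [7 0 1]
5 | fire a2 | [8 0 1]
6 | fire a2 | [9 0 1]
7 | fire a2 | [10 0 1]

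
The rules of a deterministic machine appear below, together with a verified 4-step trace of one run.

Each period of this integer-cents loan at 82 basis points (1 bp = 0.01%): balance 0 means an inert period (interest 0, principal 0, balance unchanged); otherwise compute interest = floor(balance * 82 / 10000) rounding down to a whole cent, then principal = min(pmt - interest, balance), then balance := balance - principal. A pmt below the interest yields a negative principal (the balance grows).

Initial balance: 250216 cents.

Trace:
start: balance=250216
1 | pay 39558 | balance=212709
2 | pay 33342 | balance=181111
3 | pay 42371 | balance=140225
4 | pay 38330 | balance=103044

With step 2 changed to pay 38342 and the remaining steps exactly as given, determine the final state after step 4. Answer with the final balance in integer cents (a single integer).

97962

(re-executing from step 2 with the substitution; state before step 2: balance=212709)
2 | pay 38342 | balance=176111
3 | pay 42371 | balance=135184
4 | pay 38330 | balance=97962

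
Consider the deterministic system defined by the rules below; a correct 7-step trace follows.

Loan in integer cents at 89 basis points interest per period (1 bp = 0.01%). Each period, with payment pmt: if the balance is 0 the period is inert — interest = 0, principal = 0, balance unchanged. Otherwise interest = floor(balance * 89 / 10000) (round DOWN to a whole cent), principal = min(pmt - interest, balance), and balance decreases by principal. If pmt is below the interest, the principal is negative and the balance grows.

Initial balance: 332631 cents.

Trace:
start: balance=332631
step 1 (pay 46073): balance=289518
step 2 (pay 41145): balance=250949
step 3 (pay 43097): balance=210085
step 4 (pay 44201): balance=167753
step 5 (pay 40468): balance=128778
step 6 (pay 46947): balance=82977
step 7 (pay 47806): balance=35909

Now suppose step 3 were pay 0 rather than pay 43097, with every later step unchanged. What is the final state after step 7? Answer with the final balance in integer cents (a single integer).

(re-executing from step 3 with the substitution; state before step 3: balance=250949)
step 3 (pay 0): balance=253182
step 4 (pay 44201): balance=211234
step 5 (pay 40468): balance=172645
step 6 (pay 46947): balance=127234
step 7 (pay 47806): balance=80560

80560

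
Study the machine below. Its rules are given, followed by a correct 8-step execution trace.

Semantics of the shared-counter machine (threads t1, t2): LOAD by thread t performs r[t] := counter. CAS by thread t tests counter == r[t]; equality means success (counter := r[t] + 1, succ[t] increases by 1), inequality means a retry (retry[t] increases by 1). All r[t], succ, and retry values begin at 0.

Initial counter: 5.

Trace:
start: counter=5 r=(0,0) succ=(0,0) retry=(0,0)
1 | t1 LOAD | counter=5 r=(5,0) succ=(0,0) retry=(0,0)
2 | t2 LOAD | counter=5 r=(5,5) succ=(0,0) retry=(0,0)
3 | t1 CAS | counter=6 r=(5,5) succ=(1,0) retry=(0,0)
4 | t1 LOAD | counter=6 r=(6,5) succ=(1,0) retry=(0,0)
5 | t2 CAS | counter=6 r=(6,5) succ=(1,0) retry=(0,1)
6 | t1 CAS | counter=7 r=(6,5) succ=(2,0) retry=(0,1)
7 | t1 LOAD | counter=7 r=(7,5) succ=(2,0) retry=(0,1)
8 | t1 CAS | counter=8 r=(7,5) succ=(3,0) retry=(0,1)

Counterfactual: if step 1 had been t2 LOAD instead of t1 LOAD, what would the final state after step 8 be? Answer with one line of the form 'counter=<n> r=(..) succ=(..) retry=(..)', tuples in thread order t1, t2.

(re-executing from step 1 with the substitution; state before step 1: counter=5 r=(0,0) succ=(0,0) retry=(0,0))
1 | t2 LOAD | counter=5 r=(0,5) succ=(0,0) retry=(0,0)
2 | t2 LOAD | counter=5 r=(0,5) succ=(0,0) retry=(0,0)
3 | t1 CAS | counter=5 r=(0,5) succ=(0,0) retry=(1,0)
4 | t1 LOAD | counter=5 r=(5,5) succ=(0,0) retry=(1,0)
5 | t2 CAS | counter=6 r=(5,5) succ=(0,1) retry=(1,0)
6 | t1 CAS | counter=6 r=(5,5) succ=(0,1) retry=(2,0)
7 | t1 LOAD | counter=6 r=(6,5) succ=(0,1) retry=(2,0)
8 | t1 CAS | counter=7 r=(6,5) succ=(1,1) retry=(2,0)

counter=7 r=(6,5) succ=(1,1) retry=(2,0)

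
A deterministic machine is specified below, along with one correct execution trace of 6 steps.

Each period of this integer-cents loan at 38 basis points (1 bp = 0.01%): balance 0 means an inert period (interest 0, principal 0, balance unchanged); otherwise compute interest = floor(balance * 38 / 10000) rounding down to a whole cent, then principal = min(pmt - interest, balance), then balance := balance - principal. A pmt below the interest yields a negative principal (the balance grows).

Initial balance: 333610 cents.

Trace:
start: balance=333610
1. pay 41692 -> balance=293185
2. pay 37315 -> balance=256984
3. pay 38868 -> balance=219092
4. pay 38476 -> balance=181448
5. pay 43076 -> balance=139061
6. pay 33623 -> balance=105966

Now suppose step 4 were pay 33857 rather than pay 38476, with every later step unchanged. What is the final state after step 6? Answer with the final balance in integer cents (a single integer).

(re-executing from step 4 with the substitution; state before step 4: balance=219092)
4. pay 33857 -> balance=186067
5. pay 43076 -> balance=143698
6. pay 33623 -> balance=110621

110621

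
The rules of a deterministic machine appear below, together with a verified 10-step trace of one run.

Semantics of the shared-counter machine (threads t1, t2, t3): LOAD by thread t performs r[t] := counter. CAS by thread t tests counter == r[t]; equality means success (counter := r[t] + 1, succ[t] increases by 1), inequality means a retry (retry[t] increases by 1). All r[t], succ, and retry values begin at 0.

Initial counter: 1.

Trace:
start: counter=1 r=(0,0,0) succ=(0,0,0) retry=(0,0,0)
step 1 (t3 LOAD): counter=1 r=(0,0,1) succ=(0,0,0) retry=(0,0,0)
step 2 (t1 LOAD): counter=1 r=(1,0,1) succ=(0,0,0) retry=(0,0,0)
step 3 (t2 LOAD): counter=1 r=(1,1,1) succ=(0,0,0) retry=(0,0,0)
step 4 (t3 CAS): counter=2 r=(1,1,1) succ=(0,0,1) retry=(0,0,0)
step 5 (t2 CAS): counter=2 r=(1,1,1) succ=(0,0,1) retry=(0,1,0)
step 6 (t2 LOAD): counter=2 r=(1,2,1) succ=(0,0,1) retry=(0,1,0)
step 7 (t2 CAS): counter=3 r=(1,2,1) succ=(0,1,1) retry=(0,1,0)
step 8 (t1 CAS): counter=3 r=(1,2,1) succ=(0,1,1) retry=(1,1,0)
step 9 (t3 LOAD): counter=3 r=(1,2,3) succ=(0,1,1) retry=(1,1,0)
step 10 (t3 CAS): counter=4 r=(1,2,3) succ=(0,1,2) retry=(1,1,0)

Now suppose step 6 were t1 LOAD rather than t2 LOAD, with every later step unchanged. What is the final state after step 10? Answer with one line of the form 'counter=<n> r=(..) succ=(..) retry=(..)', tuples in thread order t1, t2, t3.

(re-executing from step 6 with the substitution; state before step 6: counter=2 r=(1,1,1) succ=(0,0,1) retry=(0,1,0))
step 6 (t1 LOAD): counter=2 r=(2,1,1) succ=(0,0,1) retry=(0,1,0)
step 7 (t2 CAS): counter=2 r=(2,1,1) succ=(0,0,1) retry=(0,2,0)
step 8 (t1 CAS): counter=3 r=(2,1,1) succ=(1,0,1) retry=(0,2,0)
step 9 (t3 LOAD): counter=3 r=(2,1,3) succ=(1,0,1) retry=(0,2,0)
step 10 (t3 CAS): counter=4 r=(2,1,3) succ=(1,0,2) retry=(0,2,0)

counter=4 r=(2,1,3) succ=(1,0,2) retry=(0,2,0)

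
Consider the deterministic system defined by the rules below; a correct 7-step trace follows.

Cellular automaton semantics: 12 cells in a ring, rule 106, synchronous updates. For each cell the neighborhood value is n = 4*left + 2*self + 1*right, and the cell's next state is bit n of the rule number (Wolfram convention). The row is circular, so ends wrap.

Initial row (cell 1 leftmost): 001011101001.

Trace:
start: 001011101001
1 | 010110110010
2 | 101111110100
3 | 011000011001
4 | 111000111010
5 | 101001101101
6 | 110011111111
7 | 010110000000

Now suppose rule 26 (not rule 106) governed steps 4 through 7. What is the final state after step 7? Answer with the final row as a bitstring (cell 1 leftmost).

000101110110

(re-executing steps 4..7 under rule 26; state before step 4: 011000011001)
4 | 010100110110
5 | 100011100101
6 | 010110011001
7 | 000101110110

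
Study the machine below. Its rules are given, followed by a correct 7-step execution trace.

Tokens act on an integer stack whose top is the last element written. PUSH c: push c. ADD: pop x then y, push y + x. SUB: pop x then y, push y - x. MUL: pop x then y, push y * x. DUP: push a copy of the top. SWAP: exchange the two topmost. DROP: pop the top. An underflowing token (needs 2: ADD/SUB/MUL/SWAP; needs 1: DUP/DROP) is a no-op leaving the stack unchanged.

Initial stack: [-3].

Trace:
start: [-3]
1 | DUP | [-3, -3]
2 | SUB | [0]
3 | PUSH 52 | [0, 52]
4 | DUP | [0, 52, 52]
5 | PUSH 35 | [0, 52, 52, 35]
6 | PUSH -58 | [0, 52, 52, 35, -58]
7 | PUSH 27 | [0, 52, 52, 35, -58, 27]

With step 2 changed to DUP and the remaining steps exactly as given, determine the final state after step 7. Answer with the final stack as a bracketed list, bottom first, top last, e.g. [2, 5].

[-3, -3, -3, 52, 52, 35, -58, 27]

(re-executing from step 2 with the substitution; state before step 2: [-3, -3])
2 | DUP | [-3, -3, -3]
3 | PUSH 52 | [-3, -3, -3, 52]
4 | DUP | [-3, -3, -3, 52, 52]
5 | PUSH 35 | [-3, -3, -3, 52, 52, 35]
6 | PUSH -58 | [-3, -3, -3, 52, 52, 35, -58]
7 | PUSH 27 | [-3, -3, -3, 52, 52, 35, -58, 27]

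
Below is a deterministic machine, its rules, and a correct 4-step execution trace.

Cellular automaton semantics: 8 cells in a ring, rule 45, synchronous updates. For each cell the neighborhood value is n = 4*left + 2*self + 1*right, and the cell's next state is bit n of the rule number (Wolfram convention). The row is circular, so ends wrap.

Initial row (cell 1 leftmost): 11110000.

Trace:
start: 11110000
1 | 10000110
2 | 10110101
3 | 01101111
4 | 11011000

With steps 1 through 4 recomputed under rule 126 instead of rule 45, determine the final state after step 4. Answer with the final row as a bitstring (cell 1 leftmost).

00000000

(re-executing steps 1..4 under rule 126; state before step 1: 11110000)
1 | 10011001
2 | 11111111
3 | 00000000
4 | 00000000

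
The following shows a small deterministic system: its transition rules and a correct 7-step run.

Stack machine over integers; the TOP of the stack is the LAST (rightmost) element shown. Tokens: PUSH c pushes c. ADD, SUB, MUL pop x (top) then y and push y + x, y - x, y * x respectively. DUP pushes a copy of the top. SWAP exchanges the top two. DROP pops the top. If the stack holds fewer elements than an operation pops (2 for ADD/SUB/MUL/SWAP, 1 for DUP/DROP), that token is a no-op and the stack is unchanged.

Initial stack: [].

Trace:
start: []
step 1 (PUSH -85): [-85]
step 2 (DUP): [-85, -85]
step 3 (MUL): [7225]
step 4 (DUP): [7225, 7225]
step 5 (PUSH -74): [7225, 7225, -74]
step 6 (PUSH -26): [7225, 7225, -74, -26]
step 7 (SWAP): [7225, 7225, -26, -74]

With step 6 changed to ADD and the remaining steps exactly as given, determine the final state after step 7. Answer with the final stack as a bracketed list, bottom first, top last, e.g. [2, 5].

(re-executing from step 6 with the substitution; state before step 6: [7225, 7225, -74])
step 6 (ADD): [7225, 7151]
step 7 (SWAP): [7151, 7225]

[7151, 7225]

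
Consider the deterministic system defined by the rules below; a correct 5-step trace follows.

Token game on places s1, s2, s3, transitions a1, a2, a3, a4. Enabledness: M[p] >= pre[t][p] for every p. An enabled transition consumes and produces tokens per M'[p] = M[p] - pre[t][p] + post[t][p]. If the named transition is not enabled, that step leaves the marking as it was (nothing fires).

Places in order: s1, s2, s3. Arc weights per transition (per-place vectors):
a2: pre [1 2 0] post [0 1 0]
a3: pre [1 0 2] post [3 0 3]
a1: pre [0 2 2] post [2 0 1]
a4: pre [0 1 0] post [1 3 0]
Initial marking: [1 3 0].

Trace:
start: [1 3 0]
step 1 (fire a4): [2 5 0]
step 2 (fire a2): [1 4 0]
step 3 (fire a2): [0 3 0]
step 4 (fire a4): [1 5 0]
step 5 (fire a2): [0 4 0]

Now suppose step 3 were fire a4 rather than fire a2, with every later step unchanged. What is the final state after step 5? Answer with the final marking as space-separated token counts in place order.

2 7 0

(re-executing from step 3 with the substitution; state before step 3: [1 4 0])
step 3 (fire a4): [2 6 0]
step 4 (fire a4): [3 8 0]
step 5 (fire a2): [2 7 0]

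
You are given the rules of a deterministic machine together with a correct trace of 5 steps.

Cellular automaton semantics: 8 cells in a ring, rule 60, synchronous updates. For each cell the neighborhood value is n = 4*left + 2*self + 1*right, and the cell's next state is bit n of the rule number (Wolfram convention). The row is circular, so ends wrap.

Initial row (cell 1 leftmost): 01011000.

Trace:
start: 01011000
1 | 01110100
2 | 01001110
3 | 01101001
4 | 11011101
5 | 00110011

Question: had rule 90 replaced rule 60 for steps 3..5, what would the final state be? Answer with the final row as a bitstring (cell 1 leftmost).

00000000

(re-executing steps 3..5 under rule 90; state before step 3: 01001110)
3 | 10111011
4 | 10101010
5 | 00000000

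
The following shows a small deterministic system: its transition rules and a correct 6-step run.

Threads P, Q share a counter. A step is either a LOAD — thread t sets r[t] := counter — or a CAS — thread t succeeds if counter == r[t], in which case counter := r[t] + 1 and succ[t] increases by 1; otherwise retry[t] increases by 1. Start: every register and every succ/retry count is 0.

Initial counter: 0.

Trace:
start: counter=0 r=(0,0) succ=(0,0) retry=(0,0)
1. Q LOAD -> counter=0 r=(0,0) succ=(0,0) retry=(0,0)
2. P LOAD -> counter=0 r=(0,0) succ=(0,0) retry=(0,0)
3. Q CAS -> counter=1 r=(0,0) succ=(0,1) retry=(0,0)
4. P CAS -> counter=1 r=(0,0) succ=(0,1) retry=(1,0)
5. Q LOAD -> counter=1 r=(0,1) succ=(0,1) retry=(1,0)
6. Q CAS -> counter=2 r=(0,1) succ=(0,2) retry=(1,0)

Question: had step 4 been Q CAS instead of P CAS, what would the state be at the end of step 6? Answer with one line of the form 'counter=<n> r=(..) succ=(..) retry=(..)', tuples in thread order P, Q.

counter=2 r=(0,1) succ=(0,2) retry=(0,1)

(re-executing from step 4 with the substitution; state before step 4: counter=1 r=(0,0) succ=(0,1) retry=(0,0))
4. Q CAS -> counter=1 r=(0,0) succ=(0,1) retry=(0,1)
5. Q LOAD -> counter=1 r=(0,1) succ=(0,1) retry=(0,1)
6. Q CAS -> counter=2 r=(0,1) succ=(0,2) retry=(0,1)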